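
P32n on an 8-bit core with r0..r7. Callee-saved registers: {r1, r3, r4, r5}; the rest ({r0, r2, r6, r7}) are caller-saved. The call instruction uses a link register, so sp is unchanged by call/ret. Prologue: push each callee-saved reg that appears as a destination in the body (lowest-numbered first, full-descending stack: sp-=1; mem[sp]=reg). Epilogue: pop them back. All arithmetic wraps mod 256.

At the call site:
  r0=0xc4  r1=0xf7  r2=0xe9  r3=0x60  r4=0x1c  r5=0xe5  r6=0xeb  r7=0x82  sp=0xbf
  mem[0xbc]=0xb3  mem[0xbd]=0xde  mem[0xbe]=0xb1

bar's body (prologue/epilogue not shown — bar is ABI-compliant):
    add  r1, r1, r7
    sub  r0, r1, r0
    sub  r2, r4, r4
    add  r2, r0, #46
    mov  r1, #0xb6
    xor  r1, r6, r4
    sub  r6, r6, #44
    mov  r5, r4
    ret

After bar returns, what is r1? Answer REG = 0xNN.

REG = 0xf7

prologue: push r1 → mem[0xbe]=0xf7, sp=0xbe
prologue: push r5 → mem[0xbd]=0xe5, sp=0xbd
body[0] add  r1, r1, r7 → r1=0x79
body[1] sub  r0, r1, r0 → r0=0xb5
body[2] sub  r2, r4, r4 → r2=0x00
body[3] add  r2, r0, #46 → r2=0xe3
body[4] mov  r1, #0xb6 → r1=0xb6
body[5] xor  r1, r6, r4 → r1=0xf7
body[6] sub  r6, r6, #44 → r6=0xbf
body[7] mov  r5, r4 → r5=0x1c
epilogue: pop r5=0xe5, sp=0xbe
epilogue: pop r1=0xf7, sp=0xbf
r1 is callee-saved → restored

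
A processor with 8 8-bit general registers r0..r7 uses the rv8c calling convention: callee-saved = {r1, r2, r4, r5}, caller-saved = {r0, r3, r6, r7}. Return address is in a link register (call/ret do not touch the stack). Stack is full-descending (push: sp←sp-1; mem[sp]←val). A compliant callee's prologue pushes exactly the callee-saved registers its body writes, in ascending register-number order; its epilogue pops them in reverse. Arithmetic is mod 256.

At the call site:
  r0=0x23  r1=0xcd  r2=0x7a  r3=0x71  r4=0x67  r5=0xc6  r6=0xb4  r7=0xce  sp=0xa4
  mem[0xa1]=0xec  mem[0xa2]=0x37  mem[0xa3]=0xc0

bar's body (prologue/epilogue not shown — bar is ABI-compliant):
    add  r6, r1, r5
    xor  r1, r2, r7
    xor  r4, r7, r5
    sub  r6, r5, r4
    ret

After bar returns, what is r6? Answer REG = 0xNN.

prologue: push r1 -> mem[0xa3]=0xcd, sp=0xa3
prologue: push r4 -> mem[0xa2]=0x67, sp=0xa2
body[0] add  r6, r1, r5 -> r6=0x93
body[1] xor  r1, r2, r7 -> r1=0xb4
body[2] xor  r4, r7, r5 -> r4=0x08
body[3] sub  r6, r5, r4 -> r6=0xbe
epilogue: pop r4=0x67, sp=0xa3
epilogue: pop r1=0xcd, sp=0xa4
r6 is caller-saved -> body value

REG = 0xbe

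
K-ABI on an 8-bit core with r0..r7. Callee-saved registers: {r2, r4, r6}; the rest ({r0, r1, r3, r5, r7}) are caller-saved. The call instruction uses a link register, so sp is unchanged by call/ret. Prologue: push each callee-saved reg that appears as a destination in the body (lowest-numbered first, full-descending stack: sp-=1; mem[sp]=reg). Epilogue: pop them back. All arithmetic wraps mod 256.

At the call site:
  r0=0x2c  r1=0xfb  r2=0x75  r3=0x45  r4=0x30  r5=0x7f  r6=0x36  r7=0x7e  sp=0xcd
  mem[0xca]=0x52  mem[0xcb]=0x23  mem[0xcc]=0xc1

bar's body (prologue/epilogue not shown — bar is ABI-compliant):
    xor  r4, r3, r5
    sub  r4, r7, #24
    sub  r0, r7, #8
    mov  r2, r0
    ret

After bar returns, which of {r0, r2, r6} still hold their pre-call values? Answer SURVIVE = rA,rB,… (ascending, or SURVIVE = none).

SURVIVE = r2,r6

prologue: push r2 -> mem[0xcc]=0x75, sp=0xcc
prologue: push r4 -> mem[0xcb]=0x30, sp=0xcb
body[0] xor  r4, r3, r5 -> r4=0x3a
body[1] sub  r4, r7, #24 -> r4=0x66
body[2] sub  r0, r7, #8 -> r0=0x76
body[3] mov  r2, r0 -> r2=0x76
epilogue: pop r4=0x30, sp=0xcc
epilogue: pop r2=0x75, sp=0xcd
r0: caller-saved, written=True
r2: callee-saved, written=True
r6: callee-saved, written=False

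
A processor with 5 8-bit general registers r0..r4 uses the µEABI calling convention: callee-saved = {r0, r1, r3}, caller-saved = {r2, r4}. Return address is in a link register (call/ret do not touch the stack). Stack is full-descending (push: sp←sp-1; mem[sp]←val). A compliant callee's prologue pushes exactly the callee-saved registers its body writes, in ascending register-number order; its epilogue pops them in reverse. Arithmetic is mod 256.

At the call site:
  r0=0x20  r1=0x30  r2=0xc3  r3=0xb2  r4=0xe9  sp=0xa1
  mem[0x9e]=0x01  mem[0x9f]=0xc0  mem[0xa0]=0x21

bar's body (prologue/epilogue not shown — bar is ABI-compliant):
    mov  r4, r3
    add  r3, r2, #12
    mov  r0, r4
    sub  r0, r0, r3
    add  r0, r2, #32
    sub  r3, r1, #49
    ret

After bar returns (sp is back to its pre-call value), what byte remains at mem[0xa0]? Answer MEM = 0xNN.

MEM = 0x20

prologue: push r0 -> mem[0xa0]=0x20, sp=0xa0
prologue: push r3 -> mem[0x9f]=0xb2, sp=0x9f
body[0] mov  r4, r3 -> r4=0xb2
body[1] add  r3, r2, #12 -> r3=0xcf
body[2] mov  r0, r4 -> r0=0xb2
body[3] sub  r0, r0, r3 -> r0=0xe3
body[4] add  r0, r2, #32 -> r0=0xe3
body[5] sub  r3, r1, #49 -> r3=0xff
epilogue: pop r3=0xb2, sp=0xa0
epilogue: pop r0=0x20, sp=0xa1
prologue pushed ['r0', 'r3'] at ['0xa0', '0x9f']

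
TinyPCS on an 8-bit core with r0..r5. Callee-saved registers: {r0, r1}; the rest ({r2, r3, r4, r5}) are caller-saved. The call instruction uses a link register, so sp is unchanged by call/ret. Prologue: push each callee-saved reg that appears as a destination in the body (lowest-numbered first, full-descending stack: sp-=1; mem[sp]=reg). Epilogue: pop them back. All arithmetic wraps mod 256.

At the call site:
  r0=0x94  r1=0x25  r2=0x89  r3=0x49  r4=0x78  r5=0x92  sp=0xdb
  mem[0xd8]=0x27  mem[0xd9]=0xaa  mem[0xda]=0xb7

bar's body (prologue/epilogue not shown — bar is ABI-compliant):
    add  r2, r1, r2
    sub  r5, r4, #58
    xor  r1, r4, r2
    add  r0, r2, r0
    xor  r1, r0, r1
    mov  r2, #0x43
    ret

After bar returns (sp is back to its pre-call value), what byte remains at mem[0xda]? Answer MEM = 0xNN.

MEM = 0x94

prologue: push r0 -> mem[0xda]=0x94, sp=0xda
prologue: push r1 -> mem[0xd9]=0x25, sp=0xd9
body[0] add  r2, r1, r2 -> r2=0xae
body[1] sub  r5, r4, #58 -> r5=0x3e
body[2] xor  r1, r4, r2 -> r1=0xd6
body[3] add  r0, r2, r0 -> r0=0x42
body[4] xor  r1, r0, r1 -> r1=0x94
body[5] mov  r2, #0x43 -> r2=0x43
epilogue: pop r1=0x25, sp=0xda
epilogue: pop r0=0x94, sp=0xdb
prologue pushed ['r0', 'r1'] at ['0xda', '0xd9']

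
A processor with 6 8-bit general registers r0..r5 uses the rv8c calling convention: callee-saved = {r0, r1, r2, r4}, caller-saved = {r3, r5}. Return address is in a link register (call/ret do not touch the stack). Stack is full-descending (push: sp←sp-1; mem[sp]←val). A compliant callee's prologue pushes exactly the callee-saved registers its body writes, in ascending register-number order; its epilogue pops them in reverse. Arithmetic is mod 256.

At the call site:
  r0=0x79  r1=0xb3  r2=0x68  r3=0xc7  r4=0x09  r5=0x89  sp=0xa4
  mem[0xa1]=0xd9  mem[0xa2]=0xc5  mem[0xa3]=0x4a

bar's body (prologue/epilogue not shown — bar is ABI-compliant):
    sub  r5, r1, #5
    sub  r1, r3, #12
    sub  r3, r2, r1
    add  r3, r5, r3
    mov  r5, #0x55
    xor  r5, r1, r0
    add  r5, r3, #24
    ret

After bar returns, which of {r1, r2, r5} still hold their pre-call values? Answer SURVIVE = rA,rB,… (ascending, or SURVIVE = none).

prologue: push r1 -> mem[0xa3]=0xb3, sp=0xa3
body[0] sub  r5, r1, #5 -> r5=0xae
body[1] sub  r1, r3, #12 -> r1=0xbb
body[2] sub  r3, r2, r1 -> r3=0xad
body[3] add  r3, r5, r3 -> r3=0x5b
body[4] mov  r5, #0x55 -> r5=0x55
body[5] xor  r5, r1, r0 -> r5=0xc2
body[6] add  r5, r3, #24 -> r5=0x73
epilogue: pop r1=0xb3, sp=0xa4
r1: callee-saved, written=True
r2: callee-saved, written=False
r5: caller-saved, written=True

SURVIVE = r1,r2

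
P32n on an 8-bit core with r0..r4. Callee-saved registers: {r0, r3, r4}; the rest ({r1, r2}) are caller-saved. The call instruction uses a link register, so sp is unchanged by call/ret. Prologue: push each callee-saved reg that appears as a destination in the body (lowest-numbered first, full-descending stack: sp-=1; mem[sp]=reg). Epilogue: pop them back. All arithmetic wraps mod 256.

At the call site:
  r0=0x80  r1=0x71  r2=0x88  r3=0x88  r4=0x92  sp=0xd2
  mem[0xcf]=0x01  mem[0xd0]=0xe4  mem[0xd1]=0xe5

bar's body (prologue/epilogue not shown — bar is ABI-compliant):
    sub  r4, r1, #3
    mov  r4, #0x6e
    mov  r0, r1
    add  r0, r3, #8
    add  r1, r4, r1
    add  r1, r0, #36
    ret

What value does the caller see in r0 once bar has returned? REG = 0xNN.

prologue: push r0 → mem[0xd1]=0x80, sp=0xd1
prologue: push r4 → mem[0xd0]=0x92, sp=0xd0
body[0] sub  r4, r1, #3 → r4=0x6e
body[1] mov  r4, #0x6e → r4=0x6e
body[2] mov  r0, r1 → r0=0x71
body[3] add  r0, r3, #8 → r0=0x90
body[4] add  r1, r4, r1 → r1=0xdf
body[5] add  r1, r0, #36 → r1=0xb4
epilogue: pop r4=0x92, sp=0xd1
epilogue: pop r0=0x80, sp=0xd2
r0 is callee-saved → restored

REG = 0x80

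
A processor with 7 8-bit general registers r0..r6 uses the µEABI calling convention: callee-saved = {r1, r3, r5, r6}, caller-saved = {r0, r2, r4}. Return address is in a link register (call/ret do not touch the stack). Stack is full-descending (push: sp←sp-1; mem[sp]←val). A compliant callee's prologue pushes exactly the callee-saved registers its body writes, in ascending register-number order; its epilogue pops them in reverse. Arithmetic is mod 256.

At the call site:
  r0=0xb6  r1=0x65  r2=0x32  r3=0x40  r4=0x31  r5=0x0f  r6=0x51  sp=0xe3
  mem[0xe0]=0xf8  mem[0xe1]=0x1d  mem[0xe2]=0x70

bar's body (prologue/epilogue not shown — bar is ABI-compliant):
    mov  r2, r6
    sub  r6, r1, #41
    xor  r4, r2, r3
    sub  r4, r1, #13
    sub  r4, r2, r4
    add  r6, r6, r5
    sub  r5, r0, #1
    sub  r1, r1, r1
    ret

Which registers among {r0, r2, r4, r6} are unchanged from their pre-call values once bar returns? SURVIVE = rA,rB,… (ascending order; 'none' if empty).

SURVIVE = r0,r6

prologue: push r1 → mem[0xe2]=0x65, sp=0xe2
prologue: push r5 → mem[0xe1]=0x0f, sp=0xe1
prologue: push r6 → mem[0xe0]=0x51, sp=0xe0
body[0] mov  r2, r6 → r2=0x51
body[1] sub  r6, r1, #41 → r6=0x3c
body[2] xor  r4, r2, r3 → r4=0x11
body[3] sub  r4, r1, #13 → r4=0x58
body[4] sub  r4, r2, r4 → r4=0xf9
body[5] add  r6, r6, r5 → r6=0x4b
body[6] sub  r5, r0, #1 → r5=0xb5
body[7] sub  r1, r1, r1 → r1=0x00
epilogue: pop r6=0x51, sp=0xe1
epilogue: pop r5=0x0f, sp=0xe2
epilogue: pop r1=0x65, sp=0xe3
r0: caller-saved, written=False
r2: caller-saved, written=True
r4: caller-saved, written=True
r6: callee-saved, written=True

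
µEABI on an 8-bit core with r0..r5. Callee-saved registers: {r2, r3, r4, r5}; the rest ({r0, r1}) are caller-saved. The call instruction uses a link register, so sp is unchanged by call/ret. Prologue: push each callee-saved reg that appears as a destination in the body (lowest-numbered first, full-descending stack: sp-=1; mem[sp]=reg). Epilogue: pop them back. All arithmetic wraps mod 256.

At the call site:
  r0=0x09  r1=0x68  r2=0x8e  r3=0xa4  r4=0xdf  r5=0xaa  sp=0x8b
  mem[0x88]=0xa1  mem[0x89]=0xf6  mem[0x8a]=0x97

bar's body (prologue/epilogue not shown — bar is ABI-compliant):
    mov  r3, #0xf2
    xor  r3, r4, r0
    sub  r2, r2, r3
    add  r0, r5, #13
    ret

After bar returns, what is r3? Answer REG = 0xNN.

REG = 0xa4

prologue: push r2 → mem[0x8a]=0x8e, sp=0x8a
prologue: push r3 → mem[0x89]=0xa4, sp=0x89
body[0] mov  r3, #0xf2 → r3=0xf2
body[1] xor  r3, r4, r0 → r3=0xd6
body[2] sub  r2, r2, r3 → r2=0xb8
body[3] add  r0, r5, #13 → r0=0xb7
epilogue: pop r3=0xa4, sp=0x8a
epilogue: pop r2=0x8e, sp=0x8b
r3 is callee-saved → restored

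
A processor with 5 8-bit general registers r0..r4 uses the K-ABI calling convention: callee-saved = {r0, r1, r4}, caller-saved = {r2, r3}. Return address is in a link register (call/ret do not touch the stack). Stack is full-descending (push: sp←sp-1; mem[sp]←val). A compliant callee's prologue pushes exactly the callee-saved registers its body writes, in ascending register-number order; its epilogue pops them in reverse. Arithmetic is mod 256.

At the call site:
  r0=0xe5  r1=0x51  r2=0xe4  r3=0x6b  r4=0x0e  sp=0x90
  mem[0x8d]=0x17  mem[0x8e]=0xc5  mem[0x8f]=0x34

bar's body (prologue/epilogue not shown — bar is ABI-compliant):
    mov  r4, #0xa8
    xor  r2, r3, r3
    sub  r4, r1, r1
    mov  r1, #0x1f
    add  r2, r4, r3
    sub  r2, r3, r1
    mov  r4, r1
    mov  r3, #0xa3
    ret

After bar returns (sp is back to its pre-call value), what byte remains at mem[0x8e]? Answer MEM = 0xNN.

prologue: push r1 -> mem[0x8f]=0x51, sp=0x8f
prologue: push r4 -> mem[0x8e]=0x0e, sp=0x8e
body[0] mov  r4, #0xa8 -> r4=0xa8
body[1] xor  r2, r3, r3 -> r2=0x00
body[2] sub  r4, r1, r1 -> r4=0x00
body[3] mov  r1, #0x1f -> r1=0x1f
body[4] add  r2, r4, r3 -> r2=0x6b
body[5] sub  r2, r3, r1 -> r2=0x4c
body[6] mov  r4, r1 -> r4=0x1f
body[7] mov  r3, #0xa3 -> r3=0xa3
epilogue: pop r4=0x0e, sp=0x8f
epilogue: pop r1=0x51, sp=0x90
prologue pushed ['r1', 'r4'] at ['0x8f', '0x8e']

MEM = 0x0e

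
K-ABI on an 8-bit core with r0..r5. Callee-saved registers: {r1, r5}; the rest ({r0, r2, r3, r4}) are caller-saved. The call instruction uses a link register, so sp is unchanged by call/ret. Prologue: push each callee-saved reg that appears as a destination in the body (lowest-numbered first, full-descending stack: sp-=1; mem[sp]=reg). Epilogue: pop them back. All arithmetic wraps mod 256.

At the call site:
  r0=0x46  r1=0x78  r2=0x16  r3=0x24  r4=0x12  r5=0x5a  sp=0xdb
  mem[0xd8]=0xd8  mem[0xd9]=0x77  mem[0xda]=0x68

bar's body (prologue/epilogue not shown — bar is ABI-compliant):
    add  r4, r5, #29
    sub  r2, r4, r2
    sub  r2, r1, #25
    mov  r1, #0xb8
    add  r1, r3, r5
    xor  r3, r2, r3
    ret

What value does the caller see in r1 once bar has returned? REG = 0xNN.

prologue: push r1 → mem[0xda]=0x78, sp=0xda
body[0] add  r4, r5, #29 → r4=0x77
body[1] sub  r2, r4, r2 → r2=0x61
body[2] sub  r2, r1, #25 → r2=0x5f
body[3] mov  r1, #0xb8 → r1=0xb8
body[4] add  r1, r3, r5 → r1=0x7e
body[5] xor  r3, r2, r3 → r3=0x7b
epilogue: pop r1=0x78, sp=0xdb
r1 is callee-saved → restored

REG = 0x78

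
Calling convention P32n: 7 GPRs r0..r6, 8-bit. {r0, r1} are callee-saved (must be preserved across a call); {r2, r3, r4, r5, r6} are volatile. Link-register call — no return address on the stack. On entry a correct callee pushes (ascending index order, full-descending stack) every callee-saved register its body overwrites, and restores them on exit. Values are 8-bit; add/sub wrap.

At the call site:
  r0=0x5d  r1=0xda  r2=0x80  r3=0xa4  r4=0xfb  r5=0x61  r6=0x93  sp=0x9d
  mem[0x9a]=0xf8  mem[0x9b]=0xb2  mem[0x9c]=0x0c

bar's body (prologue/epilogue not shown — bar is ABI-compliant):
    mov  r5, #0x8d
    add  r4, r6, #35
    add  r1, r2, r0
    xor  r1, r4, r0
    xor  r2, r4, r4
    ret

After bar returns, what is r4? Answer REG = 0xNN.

prologue: push r1 → mem[0x9c]=0xda, sp=0x9c
body[0] mov  r5, #0x8d → r5=0x8d
body[1] add  r4, r6, #35 → r4=0xb6
body[2] add  r1, r2, r0 → r1=0xdd
body[3] xor  r1, r4, r0 → r1=0xeb
body[4] xor  r2, r4, r4 → r2=0x00
epilogue: pop r1=0xda, sp=0x9d
r4 is caller-saved → body value

REG = 0xb6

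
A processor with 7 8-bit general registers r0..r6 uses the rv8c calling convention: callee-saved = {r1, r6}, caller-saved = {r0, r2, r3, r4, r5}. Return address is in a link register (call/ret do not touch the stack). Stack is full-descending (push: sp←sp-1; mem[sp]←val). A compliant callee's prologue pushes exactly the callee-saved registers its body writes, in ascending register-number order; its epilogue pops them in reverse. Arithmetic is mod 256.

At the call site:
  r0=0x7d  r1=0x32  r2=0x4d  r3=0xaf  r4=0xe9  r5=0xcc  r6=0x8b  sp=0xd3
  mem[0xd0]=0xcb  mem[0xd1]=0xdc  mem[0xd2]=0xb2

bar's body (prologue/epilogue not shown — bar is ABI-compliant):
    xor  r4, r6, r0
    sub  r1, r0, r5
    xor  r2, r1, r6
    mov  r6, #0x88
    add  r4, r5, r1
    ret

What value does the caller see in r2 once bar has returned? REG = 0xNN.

prologue: push r1 → mem[0xd2]=0x32, sp=0xd2
prologue: push r6 → mem[0xd1]=0x8b, sp=0xd1
body[0] xor  r4, r6, r0 → r4=0xf6
body[1] sub  r1, r0, r5 → r1=0xb1
body[2] xor  r2, r1, r6 → r2=0x3a
body[3] mov  r6, #0x88 → r6=0x88
body[4] add  r4, r5, r1 → r4=0x7d
epilogue: pop r6=0x8b, sp=0xd2
epilogue: pop r1=0x32, sp=0xd3
r2 is caller-saved → body value

REG = 0x3a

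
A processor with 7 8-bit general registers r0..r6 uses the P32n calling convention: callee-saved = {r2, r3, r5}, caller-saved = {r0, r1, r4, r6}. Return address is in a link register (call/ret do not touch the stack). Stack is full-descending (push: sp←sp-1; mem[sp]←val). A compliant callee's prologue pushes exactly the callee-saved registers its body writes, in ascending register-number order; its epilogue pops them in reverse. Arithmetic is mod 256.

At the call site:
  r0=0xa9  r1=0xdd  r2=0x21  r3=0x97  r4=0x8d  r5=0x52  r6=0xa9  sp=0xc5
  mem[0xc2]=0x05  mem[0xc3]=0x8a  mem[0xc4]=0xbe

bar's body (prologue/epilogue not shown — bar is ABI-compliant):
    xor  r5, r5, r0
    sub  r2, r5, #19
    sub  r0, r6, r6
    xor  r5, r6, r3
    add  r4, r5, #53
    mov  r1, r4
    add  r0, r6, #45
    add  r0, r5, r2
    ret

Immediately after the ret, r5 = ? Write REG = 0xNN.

REG = 0x52

prologue: push r2 -> mem[0xc4]=0x21, sp=0xc4
prologue: push r5 -> mem[0xc3]=0x52, sp=0xc3
body[0] xor  r5, r5, r0 -> r5=0xfb
body[1] sub  r2, r5, #19 -> r2=0xe8
body[2] sub  r0, r6, r6 -> r0=0x00
body[3] xor  r5, r6, r3 -> r5=0x3e
body[4] add  r4, r5, #53 -> r4=0x73
body[5] mov  r1, r4 -> r1=0x73
body[6] add  r0, r6, #45 -> r0=0xd6
body[7] add  r0, r5, r2 -> r0=0x26
epilogue: pop r5=0x52, sp=0xc4
epilogue: pop r2=0x21, sp=0xc5
r5 is callee-saved -> restored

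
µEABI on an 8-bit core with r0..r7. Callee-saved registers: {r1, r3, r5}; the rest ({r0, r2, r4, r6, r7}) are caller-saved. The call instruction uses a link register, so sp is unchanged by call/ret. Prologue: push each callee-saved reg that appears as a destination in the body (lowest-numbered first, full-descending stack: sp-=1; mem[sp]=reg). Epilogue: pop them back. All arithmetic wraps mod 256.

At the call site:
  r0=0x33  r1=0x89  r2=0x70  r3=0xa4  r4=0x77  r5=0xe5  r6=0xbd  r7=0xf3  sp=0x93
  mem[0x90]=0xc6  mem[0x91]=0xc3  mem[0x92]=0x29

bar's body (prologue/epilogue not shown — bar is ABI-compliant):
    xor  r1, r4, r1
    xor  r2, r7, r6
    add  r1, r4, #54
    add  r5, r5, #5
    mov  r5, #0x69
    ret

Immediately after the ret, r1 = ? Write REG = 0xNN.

REG = 0x89

prologue: push r1 → mem[0x92]=0x89, sp=0x92
prologue: push r5 → mem[0x91]=0xe5, sp=0x91
body[0] xor  r1, r4, r1 → r1=0xfe
body[1] xor  r2, r7, r6 → r2=0x4e
body[2] add  r1, r4, #54 → r1=0xad
body[3] add  r5, r5, #5 → r5=0xea
body[4] mov  r5, #0x69 → r5=0x69
epilogue: pop r5=0xe5, sp=0x92
epilogue: pop r1=0x89, sp=0x93
r1 is callee-saved → restored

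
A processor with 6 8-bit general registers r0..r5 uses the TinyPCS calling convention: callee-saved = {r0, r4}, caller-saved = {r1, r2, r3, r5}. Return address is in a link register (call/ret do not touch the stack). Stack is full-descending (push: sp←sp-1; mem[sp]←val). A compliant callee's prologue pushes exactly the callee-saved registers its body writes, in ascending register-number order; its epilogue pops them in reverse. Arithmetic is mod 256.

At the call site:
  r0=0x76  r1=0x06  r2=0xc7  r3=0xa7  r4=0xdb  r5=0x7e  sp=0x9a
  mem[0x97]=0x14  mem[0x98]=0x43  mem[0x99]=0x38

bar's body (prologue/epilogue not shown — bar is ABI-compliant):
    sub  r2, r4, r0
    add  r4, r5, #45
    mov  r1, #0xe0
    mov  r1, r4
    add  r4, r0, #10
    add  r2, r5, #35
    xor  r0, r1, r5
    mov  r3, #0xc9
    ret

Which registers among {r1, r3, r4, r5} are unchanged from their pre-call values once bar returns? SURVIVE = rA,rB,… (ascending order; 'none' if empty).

prologue: push r0 → mem[0x99]=0x76, sp=0x99
prologue: push r4 → mem[0x98]=0xdb, sp=0x98
body[0] sub  r2, r4, r0 → r2=0x65
body[1] add  r4, r5, #45 → r4=0xab
body[2] mov  r1, #0xe0 → r1=0xe0
body[3] mov  r1, r4 → r1=0xab
body[4] add  r4, r0, #10 → r4=0x80
body[5] add  r2, r5, #35 → r2=0xa1
body[6] xor  r0, r1, r5 → r0=0xd5
body[7] mov  r3, #0xc9 → r3=0xc9
epilogue: pop r4=0xdb, sp=0x99
epilogue: pop r0=0x76, sp=0x9a
r1: caller-saved, written=True
r3: caller-saved, written=True
r4: callee-saved, written=True
r5: caller-saved, written=False

SURVIVE = r4,r5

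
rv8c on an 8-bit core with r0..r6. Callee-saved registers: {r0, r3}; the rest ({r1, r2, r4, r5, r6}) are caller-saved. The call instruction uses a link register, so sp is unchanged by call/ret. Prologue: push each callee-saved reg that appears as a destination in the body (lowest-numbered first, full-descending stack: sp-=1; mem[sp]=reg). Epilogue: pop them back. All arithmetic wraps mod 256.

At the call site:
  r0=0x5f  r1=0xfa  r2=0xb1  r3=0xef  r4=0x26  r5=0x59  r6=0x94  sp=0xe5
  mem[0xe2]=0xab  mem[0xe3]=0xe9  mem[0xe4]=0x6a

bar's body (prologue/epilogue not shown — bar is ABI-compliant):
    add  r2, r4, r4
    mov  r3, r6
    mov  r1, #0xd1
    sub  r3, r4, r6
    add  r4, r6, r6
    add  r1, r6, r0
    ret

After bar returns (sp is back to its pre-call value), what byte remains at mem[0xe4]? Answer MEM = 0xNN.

prologue: push r3 → mem[0xe4]=0xef, sp=0xe4
body[0] add  r2, r4, r4 → r2=0x4c
body[1] mov  r3, r6 → r3=0x94
body[2] mov  r1, #0xd1 → r1=0xd1
body[3] sub  r3, r4, r6 → r3=0x92
body[4] add  r4, r6, r6 → r4=0x28
body[5] add  r1, r6, r0 → r1=0xf3
epilogue: pop r3=0xef, sp=0xe5
prologue pushed ['r3'] at ['0xe4']

MEM = 0xef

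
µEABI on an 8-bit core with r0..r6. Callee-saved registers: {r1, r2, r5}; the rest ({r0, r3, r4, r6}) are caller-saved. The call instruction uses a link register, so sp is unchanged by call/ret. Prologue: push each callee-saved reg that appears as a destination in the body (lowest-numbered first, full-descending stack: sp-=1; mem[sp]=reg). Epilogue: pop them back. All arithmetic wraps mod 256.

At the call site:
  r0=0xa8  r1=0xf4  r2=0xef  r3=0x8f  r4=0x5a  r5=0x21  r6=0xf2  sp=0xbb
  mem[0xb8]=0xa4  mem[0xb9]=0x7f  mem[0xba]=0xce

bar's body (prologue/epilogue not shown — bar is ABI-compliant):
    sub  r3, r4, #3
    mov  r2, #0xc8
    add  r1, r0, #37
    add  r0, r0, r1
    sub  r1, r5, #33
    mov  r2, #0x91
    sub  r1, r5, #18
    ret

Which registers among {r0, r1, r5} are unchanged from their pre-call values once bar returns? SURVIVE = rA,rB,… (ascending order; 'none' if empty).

prologue: push r1 → mem[0xba]=0xf4, sp=0xba
prologue: push r2 → mem[0xb9]=0xef, sp=0xb9
body[0] sub  r3, r4, #3 → r3=0x57
body[1] mov  r2, #0xc8 → r2=0xc8
body[2] add  r1, r0, #37 → r1=0xcd
body[3] add  r0, r0, r1 → r0=0x75
body[4] sub  r1, r5, #33 → r1=0x00
body[5] mov  r2, #0x91 → r2=0x91
body[6] sub  r1, r5, #18 → r1=0x0f
epilogue: pop r2=0xef, sp=0xba
epilogue: pop r1=0xf4, sp=0xbb
r0: caller-saved, written=True
r1: callee-saved, written=True
r5: callee-saved, written=False

SURVIVE = r1,r5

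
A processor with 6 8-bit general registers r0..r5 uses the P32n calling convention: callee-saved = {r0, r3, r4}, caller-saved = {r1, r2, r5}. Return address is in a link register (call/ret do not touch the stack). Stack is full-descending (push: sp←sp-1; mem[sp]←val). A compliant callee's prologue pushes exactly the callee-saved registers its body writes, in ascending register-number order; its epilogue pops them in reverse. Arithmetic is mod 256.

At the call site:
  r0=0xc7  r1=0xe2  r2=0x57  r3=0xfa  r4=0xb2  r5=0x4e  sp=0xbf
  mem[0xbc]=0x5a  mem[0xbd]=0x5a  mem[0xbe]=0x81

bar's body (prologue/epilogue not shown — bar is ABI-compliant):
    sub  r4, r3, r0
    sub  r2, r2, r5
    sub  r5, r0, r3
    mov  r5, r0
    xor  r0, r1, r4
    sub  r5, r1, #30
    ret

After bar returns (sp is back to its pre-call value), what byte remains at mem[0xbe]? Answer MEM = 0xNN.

MEM = 0xc7

prologue: push r0 → mem[0xbe]=0xc7, sp=0xbe
prologue: push r4 → mem[0xbd]=0xb2, sp=0xbd
body[0] sub  r4, r3, r0 → r4=0x33
body[1] sub  r2, r2, r5 → r2=0x09
body[2] sub  r5, r0, r3 → r5=0xcd
body[3] mov  r5, r0 → r5=0xc7
body[4] xor  r0, r1, r4 → r0=0xd1
body[5] sub  r5, r1, #30 → r5=0xc4
epilogue: pop r4=0xb2, sp=0xbe
epilogue: pop r0=0xc7, sp=0xbf
prologue pushed ['r0', 'r4'] at ['0xbe', '0xbd']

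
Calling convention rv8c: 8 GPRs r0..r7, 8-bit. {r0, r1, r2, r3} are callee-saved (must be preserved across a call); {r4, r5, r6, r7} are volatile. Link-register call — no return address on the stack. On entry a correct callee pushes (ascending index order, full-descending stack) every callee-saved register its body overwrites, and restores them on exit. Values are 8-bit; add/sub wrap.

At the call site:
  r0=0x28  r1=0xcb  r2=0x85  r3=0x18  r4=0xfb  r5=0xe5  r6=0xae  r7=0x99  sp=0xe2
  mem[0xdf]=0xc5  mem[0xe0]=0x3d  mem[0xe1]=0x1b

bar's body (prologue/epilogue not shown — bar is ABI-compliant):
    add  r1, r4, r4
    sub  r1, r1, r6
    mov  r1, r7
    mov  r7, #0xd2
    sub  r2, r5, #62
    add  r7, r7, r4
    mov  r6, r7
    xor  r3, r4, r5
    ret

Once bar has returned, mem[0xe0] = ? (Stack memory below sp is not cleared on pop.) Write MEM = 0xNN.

prologue: push r1 → mem[0xe1]=0xcb, sp=0xe1
prologue: push r2 → mem[0xe0]=0x85, sp=0xe0
prologue: push r3 → mem[0xdf]=0x18, sp=0xdf
body[0] add  r1, r4, r4 → r1=0xf6
body[1] sub  r1, r1, r6 → r1=0x48
body[2] mov  r1, r7 → r1=0x99
body[3] mov  r7, #0xd2 → r7=0xd2
body[4] sub  r2, r5, #62 → r2=0xa7
body[5] add  r7, r7, r4 → r7=0xcd
body[6] mov  r6, r7 → r6=0xcd
body[7] xor  r3, r4, r5 → r3=0x1e
epilogue: pop r3=0x18, sp=0xe0
epilogue: pop r2=0x85, sp=0xe1
epilogue: pop r1=0xcb, sp=0xe2
prologue pushed ['r1', 'r2', 'r3'] at ['0xe1', '0xe0', '0xdf']

MEM = 0x85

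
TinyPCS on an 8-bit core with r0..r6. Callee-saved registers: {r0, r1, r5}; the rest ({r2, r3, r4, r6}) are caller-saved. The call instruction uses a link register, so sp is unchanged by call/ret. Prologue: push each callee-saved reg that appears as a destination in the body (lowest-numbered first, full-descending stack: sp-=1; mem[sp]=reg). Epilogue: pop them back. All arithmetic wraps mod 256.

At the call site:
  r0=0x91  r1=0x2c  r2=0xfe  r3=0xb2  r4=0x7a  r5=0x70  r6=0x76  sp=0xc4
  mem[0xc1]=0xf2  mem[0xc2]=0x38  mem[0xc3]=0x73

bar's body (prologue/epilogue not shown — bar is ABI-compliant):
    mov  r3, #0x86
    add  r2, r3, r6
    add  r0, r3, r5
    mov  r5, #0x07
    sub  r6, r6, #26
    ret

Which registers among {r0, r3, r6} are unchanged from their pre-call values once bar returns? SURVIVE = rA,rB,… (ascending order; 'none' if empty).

SURVIVE = r0

prologue: push r0 -> mem[0xc3]=0x91, sp=0xc3
prologue: push r5 -> mem[0xc2]=0x70, sp=0xc2
body[0] mov  r3, #0x86 -> r3=0x86
body[1] add  r2, r3, r6 -> r2=0xfc
body[2] add  r0, r3, r5 -> r0=0xf6
body[3] mov  r5, #0x07 -> r5=0x07
body[4] sub  r6, r6, #26 -> r6=0x5c
epilogue: pop r5=0x70, sp=0xc3
epilogue: pop r0=0x91, sp=0xc4
r0: callee-saved, written=True
r3: caller-saved, written=True
r6: caller-saved, written=True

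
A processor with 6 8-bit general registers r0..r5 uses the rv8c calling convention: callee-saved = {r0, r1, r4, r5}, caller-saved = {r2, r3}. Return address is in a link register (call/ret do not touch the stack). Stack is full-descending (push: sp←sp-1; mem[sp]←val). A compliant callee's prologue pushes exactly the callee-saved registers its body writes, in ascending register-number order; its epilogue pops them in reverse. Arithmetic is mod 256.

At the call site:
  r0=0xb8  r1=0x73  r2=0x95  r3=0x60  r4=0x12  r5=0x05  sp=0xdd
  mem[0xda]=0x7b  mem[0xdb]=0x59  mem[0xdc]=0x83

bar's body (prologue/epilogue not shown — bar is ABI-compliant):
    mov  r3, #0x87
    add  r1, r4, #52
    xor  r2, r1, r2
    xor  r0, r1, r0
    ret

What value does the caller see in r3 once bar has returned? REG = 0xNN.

REG = 0x87

prologue: push r0 → mem[0xdc]=0xb8, sp=0xdc
prologue: push r1 → mem[0xdb]=0x73, sp=0xdb
body[0] mov  r3, #0x87 → r3=0x87
body[1] add  r1, r4, #52 → r1=0x46
body[2] xor  r2, r1, r2 → r2=0xd3
body[3] xor  r0, r1, r0 → r0=0xfe
epilogue: pop r1=0x73, sp=0xdc
epilogue: pop r0=0xb8, sp=0xdd
r3 is caller-saved → body value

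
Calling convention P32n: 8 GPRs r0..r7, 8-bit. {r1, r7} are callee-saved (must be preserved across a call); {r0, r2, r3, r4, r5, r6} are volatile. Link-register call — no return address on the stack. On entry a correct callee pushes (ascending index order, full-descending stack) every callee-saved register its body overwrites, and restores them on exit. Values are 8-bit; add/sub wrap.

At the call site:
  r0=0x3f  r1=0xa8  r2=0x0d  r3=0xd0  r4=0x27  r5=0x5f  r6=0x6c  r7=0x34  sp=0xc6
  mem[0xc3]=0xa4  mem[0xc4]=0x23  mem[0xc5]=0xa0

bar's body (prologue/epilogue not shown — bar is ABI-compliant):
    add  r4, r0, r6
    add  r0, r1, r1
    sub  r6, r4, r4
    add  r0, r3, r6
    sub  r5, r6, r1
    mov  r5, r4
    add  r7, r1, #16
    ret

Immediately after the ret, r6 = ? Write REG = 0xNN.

REG = 0x00

prologue: push r7 -> mem[0xc5]=0x34, sp=0xc5
body[0] add  r4, r0, r6 -> r4=0xab
body[1] add  r0, r1, r1 -> r0=0x50
body[2] sub  r6, r4, r4 -> r6=0x00
body[3] add  r0, r3, r6 -> r0=0xd0
body[4] sub  r5, r6, r1 -> r5=0x58
body[5] mov  r5, r4 -> r5=0xab
body[6] add  r7, r1, #16 -> r7=0xb8
epilogue: pop r7=0x34, sp=0xc6
r6 is caller-saved -> body value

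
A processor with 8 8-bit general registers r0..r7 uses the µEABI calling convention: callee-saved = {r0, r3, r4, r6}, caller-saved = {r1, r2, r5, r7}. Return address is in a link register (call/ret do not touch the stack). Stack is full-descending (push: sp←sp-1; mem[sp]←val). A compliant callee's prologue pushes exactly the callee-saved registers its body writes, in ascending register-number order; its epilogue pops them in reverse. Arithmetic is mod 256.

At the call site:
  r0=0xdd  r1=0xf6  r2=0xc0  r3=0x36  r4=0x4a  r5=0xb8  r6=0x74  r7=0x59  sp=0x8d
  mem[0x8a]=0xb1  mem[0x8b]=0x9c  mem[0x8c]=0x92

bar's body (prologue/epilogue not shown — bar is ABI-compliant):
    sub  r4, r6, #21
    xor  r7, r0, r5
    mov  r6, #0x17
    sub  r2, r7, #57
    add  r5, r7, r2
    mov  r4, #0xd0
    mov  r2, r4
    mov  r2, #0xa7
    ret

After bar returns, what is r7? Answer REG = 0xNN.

REG = 0x65

prologue: push r4 -> mem[0x8c]=0x4a, sp=0x8c
prologue: push r6 -> mem[0x8b]=0x74, sp=0x8b
body[0] sub  r4, r6, #21 -> r4=0x5f
body[1] xor  r7, r0, r5 -> r7=0x65
body[2] mov  r6, #0x17 -> r6=0x17
body[3] sub  r2, r7, #57 -> r2=0x2c
body[4] add  r5, r7, r2 -> r5=0x91
body[5] mov  r4, #0xd0 -> r4=0xd0
body[6] mov  r2, r4 -> r2=0xd0
body[7] mov  r2, #0xa7 -> r2=0xa7
epilogue: pop r6=0x74, sp=0x8c
epilogue: pop r4=0x4a, sp=0x8d
r7 is caller-saved -> body value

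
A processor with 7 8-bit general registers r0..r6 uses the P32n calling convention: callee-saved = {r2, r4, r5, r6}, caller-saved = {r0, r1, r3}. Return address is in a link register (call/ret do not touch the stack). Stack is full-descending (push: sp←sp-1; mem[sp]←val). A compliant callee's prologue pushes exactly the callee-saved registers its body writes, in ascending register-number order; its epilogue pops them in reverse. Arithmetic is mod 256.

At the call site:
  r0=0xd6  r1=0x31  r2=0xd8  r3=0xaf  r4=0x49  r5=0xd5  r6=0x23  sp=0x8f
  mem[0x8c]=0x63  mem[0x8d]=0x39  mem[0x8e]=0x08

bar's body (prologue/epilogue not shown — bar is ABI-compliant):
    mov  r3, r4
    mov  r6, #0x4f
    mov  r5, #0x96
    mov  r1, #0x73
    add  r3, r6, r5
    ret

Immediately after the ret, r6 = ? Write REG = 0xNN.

prologue: push r5 -> mem[0x8e]=0xd5, sp=0x8e
prologue: push r6 -> mem[0x8d]=0x23, sp=0x8d
body[0] mov  r3, r4 -> r3=0x49
body[1] mov  r6, #0x4f -> r6=0x4f
body[2] mov  r5, #0x96 -> r5=0x96
body[3] mov  r1, #0x73 -> r1=0x73
body[4] add  r3, r6, r5 -> r3=0xe5
epilogue: pop r6=0x23, sp=0x8e
epilogue: pop r5=0xd5, sp=0x8f
r6 is callee-saved -> restored

REG = 0x23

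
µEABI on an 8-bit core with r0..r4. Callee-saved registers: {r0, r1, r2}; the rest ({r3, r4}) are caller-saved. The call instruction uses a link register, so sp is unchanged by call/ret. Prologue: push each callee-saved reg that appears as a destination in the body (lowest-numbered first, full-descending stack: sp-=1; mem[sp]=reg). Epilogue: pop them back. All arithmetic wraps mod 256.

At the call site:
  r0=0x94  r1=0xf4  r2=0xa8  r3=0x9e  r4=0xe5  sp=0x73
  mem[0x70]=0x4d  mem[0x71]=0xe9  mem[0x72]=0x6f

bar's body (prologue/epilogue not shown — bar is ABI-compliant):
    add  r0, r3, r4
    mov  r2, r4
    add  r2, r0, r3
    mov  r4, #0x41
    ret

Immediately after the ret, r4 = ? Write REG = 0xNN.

REG = 0x41

prologue: push r0 → mem[0x72]=0x94, sp=0x72
prologue: push r2 → mem[0x71]=0xa8, sp=0x71
body[0] add  r0, r3, r4 → r0=0x83
body[1] mov  r2, r4 → r2=0xe5
body[2] add  r2, r0, r3 → r2=0x21
body[3] mov  r4, #0x41 → r4=0x41
epilogue: pop r2=0xa8, sp=0x72
epilogue: pop r0=0x94, sp=0x73
r4 is caller-saved → body value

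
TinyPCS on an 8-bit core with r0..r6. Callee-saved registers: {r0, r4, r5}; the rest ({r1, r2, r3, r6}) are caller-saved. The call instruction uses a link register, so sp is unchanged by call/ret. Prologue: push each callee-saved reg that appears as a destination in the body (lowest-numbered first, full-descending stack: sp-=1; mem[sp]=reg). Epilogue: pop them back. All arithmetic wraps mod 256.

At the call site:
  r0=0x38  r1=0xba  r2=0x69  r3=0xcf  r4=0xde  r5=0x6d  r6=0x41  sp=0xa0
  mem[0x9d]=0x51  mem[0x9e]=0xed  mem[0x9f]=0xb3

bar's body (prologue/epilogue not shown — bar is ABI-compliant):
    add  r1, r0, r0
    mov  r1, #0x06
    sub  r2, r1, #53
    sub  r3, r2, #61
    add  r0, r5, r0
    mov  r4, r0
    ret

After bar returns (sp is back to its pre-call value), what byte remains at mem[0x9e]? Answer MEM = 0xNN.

MEM = 0xde

prologue: push r0 -> mem[0x9f]=0x38, sp=0x9f
prologue: push r4 -> mem[0x9e]=0xde, sp=0x9e
body[0] add  r1, r0, r0 -> r1=0x70
body[1] mov  r1, #0x06 -> r1=0x06
body[2] sub  r2, r1, #53 -> r2=0xd1
body[3] sub  r3, r2, #61 -> r3=0x94
body[4] add  r0, r5, r0 -> r0=0xa5
body[5] mov  r4, r0 -> r4=0xa5
epilogue: pop r4=0xde, sp=0x9f
epilogue: pop r0=0x38, sp=0xa0
prologue pushed ['r0', 'r4'] at ['0x9f', '0x9e']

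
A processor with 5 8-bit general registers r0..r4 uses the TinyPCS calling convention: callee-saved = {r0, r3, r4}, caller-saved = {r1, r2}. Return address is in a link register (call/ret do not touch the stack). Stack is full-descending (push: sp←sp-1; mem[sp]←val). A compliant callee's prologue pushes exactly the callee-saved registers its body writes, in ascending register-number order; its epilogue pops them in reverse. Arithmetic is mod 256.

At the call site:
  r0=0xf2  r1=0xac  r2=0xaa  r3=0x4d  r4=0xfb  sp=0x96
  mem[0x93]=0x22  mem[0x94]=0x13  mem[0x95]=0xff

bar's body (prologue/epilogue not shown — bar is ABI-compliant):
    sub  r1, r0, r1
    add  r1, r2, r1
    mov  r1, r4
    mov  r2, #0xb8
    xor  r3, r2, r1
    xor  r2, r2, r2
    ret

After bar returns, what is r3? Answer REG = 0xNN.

REG = 0x4d

prologue: push r3 → mem[0x95]=0x4d, sp=0x95
body[0] sub  r1, r0, r1 → r1=0x46
body[1] add  r1, r2, r1 → r1=0xf0
body[2] mov  r1, r4 → r1=0xfb
body[3] mov  r2, #0xb8 → r2=0xb8
body[4] xor  r3, r2, r1 → r3=0x43
body[5] xor  r2, r2, r2 → r2=0x00
epilogue: pop r3=0x4d, sp=0x96
r3 is callee-saved → restored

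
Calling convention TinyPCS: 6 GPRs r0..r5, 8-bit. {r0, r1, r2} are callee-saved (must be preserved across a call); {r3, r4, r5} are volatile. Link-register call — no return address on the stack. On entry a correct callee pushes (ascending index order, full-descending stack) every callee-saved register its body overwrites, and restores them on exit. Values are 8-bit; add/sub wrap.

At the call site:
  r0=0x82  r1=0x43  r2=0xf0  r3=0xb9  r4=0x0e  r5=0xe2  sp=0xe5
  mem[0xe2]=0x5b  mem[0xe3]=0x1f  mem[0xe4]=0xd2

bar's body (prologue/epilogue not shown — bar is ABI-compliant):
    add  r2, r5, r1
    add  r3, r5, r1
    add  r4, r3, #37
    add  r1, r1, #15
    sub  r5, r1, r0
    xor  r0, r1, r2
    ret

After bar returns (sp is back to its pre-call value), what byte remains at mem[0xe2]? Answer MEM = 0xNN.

prologue: push r0 -> mem[0xe4]=0x82, sp=0xe4
prologue: push r1 -> mem[0xe3]=0x43, sp=0xe3
prologue: push r2 -> mem[0xe2]=0xf0, sp=0xe2
body[0] add  r2, r5, r1 -> r2=0x25
body[1] add  r3, r5, r1 -> r3=0x25
body[2] add  r4, r3, #37 -> r4=0x4a
body[3] add  r1, r1, #15 -> r1=0x52
body[4] sub  r5, r1, r0 -> r5=0xd0
body[5] xor  r0, r1, r2 -> r0=0x77
epilogue: pop r2=0xf0, sp=0xe3
epilogue: pop r1=0x43, sp=0xe4
epilogue: pop r0=0x82, sp=0xe5
prologue pushed ['r0', 'r1', 'r2'] at ['0xe4', '0xe3', '0xe2']

MEM = 0xf0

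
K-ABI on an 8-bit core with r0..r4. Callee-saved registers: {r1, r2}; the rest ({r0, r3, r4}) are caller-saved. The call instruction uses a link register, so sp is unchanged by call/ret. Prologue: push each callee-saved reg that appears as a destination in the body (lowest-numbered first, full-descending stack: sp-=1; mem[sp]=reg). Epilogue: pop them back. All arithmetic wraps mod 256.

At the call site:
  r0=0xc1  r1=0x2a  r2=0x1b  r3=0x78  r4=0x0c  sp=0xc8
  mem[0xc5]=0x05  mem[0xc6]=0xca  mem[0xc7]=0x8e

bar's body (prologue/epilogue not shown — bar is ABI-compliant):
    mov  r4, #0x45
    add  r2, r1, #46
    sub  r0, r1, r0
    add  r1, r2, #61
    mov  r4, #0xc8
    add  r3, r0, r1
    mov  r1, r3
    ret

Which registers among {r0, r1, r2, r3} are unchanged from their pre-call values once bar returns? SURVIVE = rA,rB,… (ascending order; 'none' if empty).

prologue: push r1 -> mem[0xc7]=0x2a, sp=0xc7
prologue: push r2 -> mem[0xc6]=0x1b, sp=0xc6
body[0] mov  r4, #0x45 -> r4=0x45
body[1] add  r2, r1, #46 -> r2=0x58
body[2] sub  r0, r1, r0 -> r0=0x69
body[3] add  r1, r2, #61 -> r1=0x95
body[4] mov  r4, #0xc8 -> r4=0xc8
body[5] add  r3, r0, r1 -> r3=0xfe
body[6] mov  r1, r3 -> r1=0xfe
epilogue: pop r2=0x1b, sp=0xc7
epilogue: pop r1=0x2a, sp=0xc8
r0: caller-saved, written=True
r1: callee-saved, written=True
r2: callee-saved, written=True
r3: caller-saved, written=True

SURVIVE = r1,r2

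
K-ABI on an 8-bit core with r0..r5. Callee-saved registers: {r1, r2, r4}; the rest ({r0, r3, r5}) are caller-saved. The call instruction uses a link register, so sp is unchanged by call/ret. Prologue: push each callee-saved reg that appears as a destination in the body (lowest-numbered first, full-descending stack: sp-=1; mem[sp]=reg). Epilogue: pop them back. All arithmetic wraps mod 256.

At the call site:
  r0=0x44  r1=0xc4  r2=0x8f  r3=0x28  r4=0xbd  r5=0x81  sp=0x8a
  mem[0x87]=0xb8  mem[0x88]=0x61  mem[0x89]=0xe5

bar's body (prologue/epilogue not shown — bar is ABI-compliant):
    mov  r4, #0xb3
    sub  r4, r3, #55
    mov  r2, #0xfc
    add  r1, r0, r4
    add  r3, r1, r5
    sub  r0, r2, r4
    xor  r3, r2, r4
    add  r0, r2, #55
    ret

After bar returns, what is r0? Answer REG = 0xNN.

prologue: push r1 → mem[0x89]=0xc4, sp=0x89
prologue: push r2 → mem[0x88]=0x8f, sp=0x88
prologue: push r4 → mem[0x87]=0xbd, sp=0x87
body[0] mov  r4, #0xb3 → r4=0xb3
body[1] sub  r4, r3, #55 → r4=0xf1
body[2] mov  r2, #0xfc → r2=0xfc
body[3] add  r1, r0, r4 → r1=0x35
body[4] add  r3, r1, r5 → r3=0xb6
body[5] sub  r0, r2, r4 → r0=0x0b
body[6] xor  r3, r2, r4 → r3=0x0d
body[7] add  r0, r2, #55 → r0=0x33
epilogue: pop r4=0xbd, sp=0x88
epilogue: pop r2=0x8f, sp=0x89
epilogue: pop r1=0xc4, sp=0x8a
r0 is caller-saved → body value

REG = 0x33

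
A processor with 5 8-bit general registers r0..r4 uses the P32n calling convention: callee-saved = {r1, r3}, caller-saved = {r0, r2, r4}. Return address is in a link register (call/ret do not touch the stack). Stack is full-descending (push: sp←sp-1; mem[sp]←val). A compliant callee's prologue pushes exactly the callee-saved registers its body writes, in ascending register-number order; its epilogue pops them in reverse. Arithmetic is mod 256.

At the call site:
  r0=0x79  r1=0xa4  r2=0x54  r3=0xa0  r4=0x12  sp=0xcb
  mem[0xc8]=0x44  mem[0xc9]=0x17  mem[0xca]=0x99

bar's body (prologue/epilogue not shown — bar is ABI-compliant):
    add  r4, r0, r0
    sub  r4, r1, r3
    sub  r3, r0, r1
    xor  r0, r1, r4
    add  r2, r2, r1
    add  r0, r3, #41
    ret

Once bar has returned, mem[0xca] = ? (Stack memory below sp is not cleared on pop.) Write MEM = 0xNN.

prologue: push r3 -> mem[0xca]=0xa0, sp=0xca
body[0] add  r4, r0, r0 -> r4=0xf2
body[1] sub  r4, r1, r3 -> r4=0x04
body[2] sub  r3, r0, r1 -> r3=0xd5
body[3] xor  r0, r1, r4 -> r0=0xa0
body[4] add  r2, r2, r1 -> r2=0xf8
body[5] add  r0, r3, #41 -> r0=0xfe
epilogue: pop r3=0xa0, sp=0xcb
prologue pushed ['r3'] at ['0xca']

MEM = 0xa0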